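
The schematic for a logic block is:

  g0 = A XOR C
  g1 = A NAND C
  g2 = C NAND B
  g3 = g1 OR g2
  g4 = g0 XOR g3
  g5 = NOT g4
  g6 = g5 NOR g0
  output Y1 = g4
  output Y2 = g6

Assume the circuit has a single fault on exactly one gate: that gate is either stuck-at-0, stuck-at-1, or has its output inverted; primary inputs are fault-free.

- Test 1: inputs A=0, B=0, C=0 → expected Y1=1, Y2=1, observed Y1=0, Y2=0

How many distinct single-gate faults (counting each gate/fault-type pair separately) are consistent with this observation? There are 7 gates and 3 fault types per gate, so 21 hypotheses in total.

Fault-free: g0=0, g1=1, g2=1, g3=1, g4=1, g5=0, g6=1 → Y1=1, Y2=1. Observed Y1=0, Y2=0.
  g0: stuck-at-1, inverted output ✓; others ✗
  g1: none of the 3 fault types match ✗
  g2: none of the 3 fault types match ✗
  g3: stuck-at-0, inverted output ✓; others ✗
  g4: stuck-at-0, inverted output ✓; others ✗
  g5: none of the 3 fault types match ✗
  g6: none of the 3 fault types match ✗
Consistent faults: {g0 stuck-at-1, g0 inverted output, g3 stuck-at-0, g3 inverted output, g4 stuck-at-0, g4 inverted output} — 6 in all.

6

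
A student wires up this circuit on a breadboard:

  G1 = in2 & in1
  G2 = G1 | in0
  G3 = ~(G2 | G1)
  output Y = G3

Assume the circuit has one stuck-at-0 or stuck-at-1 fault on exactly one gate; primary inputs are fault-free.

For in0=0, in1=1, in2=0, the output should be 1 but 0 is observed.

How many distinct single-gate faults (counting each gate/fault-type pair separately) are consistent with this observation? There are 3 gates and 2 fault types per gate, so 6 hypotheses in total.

Fault-free: G1=0, G2=0, G3=1 → 1. Observed 0.
  G1 stuck-at-0: output 1 ✗
  G1 stuck-at-1: output 0 ✓
  G2 stuck-at-0: output 1 ✗
  G2 stuck-at-1: output 0 ✓
  G3 stuck-at-0: output 0 ✓
  G3 stuck-at-1: output 1 ✗
Consistent faults: {G1 stuck-at-1, G2 stuck-at-1, G3 stuck-at-0} — 3 in all.

3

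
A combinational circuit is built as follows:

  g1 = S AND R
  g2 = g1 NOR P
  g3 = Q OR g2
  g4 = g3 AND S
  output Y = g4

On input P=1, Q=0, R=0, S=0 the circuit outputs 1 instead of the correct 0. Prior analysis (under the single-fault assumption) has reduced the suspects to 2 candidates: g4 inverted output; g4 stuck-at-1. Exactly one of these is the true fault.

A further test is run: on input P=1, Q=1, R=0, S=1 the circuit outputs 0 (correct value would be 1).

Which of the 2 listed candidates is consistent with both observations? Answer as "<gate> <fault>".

Evaluate each candidate on input P=1, Q=1, R=0, S=1:
  g4 inverted output: g1=0, g2=0, g3=1, g4=0 [inverted output] → 0 — matches
  g4 stuck-at-1: g1=0, g2=0, g3=1, g4=1 [stuck-at-1] → 1 — eliminated
Only g4 inverted output reproduces the observed 0.

g4 inverted output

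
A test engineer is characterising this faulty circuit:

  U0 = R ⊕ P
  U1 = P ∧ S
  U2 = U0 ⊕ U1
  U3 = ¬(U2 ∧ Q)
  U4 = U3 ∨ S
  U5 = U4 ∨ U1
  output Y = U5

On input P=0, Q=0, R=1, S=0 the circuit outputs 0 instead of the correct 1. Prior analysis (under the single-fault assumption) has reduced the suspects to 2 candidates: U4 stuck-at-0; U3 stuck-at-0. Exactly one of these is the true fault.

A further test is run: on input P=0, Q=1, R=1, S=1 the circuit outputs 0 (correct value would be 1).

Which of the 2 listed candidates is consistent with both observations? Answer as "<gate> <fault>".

U4 stuck-at-0

Evaluate each candidate on input P=0, Q=1, R=1, S=1:
  U4 stuck-at-0: U0=1, U1=0, U2=1, U3=0, U4=0 [stuck-at-0], U5=0 → 0 — matches
  U3 stuck-at-0: U0=1, U1=0, U2=1, U3=0 [stuck-at-0], U4=1, U5=1 → 1 — eliminated
Only U4 stuck-at-0 reproduces the observed 0.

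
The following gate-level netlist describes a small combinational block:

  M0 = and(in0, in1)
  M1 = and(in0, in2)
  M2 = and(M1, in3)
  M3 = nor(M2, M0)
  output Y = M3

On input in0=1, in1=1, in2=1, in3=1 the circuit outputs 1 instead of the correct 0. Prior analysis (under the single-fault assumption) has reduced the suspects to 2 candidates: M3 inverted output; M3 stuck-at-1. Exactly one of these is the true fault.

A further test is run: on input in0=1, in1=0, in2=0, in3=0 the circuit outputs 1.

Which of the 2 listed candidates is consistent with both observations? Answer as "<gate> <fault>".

M3 stuck-at-1

Evaluate each candidate on input in0=1, in1=0, in2=0, in3=0:
  M3 inverted output: M0=0, M1=0, M2=0, M3=0 [inverted output] → 0 — eliminated
  M3 stuck-at-1: M0=0, M1=0, M2=0, M3=1 [stuck-at-1] → 1 — matches
Only M3 stuck-at-1 reproduces the observed 1.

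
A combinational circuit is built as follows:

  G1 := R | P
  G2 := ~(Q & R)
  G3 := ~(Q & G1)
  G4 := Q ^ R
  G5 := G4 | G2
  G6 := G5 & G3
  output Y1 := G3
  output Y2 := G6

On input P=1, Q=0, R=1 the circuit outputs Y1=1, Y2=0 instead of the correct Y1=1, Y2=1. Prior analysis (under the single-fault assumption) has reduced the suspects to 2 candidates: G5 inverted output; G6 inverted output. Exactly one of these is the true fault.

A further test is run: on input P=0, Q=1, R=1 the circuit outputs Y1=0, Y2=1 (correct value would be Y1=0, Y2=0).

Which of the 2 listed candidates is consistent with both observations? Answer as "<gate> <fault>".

G6 inverted output

Evaluate each candidate on input P=0, Q=1, R=1:
  G5 inverted output: G1=1, G2=0, G3=0, G4=0, G5=1 [inverted output], G6=0 → Y1=0, Y2=0 — eliminated
  G6 inverted output: G1=1, G2=0, G3=0, G4=0, G5=0, G6=1 [inverted output] → Y1=0, Y2=1 — matches
Only G6 inverted output reproduces the observed Y1=0, Y2=1.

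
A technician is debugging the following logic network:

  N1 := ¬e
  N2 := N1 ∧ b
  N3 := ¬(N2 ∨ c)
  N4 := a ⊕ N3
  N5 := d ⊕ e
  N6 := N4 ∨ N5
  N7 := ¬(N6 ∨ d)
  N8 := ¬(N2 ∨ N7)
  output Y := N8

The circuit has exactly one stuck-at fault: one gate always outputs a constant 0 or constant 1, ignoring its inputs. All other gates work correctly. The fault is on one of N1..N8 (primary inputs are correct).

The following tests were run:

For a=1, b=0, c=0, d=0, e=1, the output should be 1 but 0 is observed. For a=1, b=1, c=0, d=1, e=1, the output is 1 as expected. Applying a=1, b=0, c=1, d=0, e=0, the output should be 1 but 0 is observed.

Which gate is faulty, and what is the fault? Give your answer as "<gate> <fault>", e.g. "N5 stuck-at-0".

N6 stuck-at-0

Fault-free values for test 1 (a=1, b=0, c=0, d=0, e=1): N1=0, N2=0, N3=1, N4=0, N5=1, N6=1, N7=0, N8=1, giving Y=1. Observed 0.
Test 1: faults giving observed 0 are {N2 stuck-at-1, N5 stuck-at-0, N6 stuck-at-0, N7 stuck-at-1, N8 stuck-at-0}.
Test 2 (a=1, b=1, c=0, d=1, e=1): fault-free N1=0, N2=0, N3=1, N4=0, N5=0, N6=0, N7=0, N8=1 → 1; observed 1. Eliminates N2 stuck-at-1, N7 stuck-at-1, N8 stuck-at-0.
Test 3 (a=1, b=0, c=1, d=0, e=0): fault-free N1=1, N2=0, N3=0, N4=1, N5=0, N6=1, N7=0, N8=1 → 1; observed 0. Eliminates N5 stuck-at-0.
Only N6 stuck-at-0 is consistent with every test.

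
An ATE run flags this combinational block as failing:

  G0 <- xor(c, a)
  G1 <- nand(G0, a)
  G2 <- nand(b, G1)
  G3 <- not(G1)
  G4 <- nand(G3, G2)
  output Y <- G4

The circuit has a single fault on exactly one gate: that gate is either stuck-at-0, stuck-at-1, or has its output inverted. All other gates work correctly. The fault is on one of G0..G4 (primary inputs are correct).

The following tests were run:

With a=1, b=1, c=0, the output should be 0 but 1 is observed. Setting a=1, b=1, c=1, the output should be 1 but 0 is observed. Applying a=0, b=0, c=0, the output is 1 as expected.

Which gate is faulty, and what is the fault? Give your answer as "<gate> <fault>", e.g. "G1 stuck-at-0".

G0 inverted output

Fault-free values for test 1 (a=1, b=1, c=0): G0=1, G1=0, G2=1, G3=1, G4=0, giving Y=0. Observed 1.
Test 1: faults giving observed 1 are {G0 stuck-at-0, G0 inverted output, G1 stuck-at-1, G1 inverted output, G2 stuck-at-0, G2 inverted output, G3 stuck-at-0, G3 inverted output, G4 stuck-at-1, G4 inverted output}.
Test 2 (a=1, b=1, c=1): fault-free G0=0, G1=1, G2=0, G3=0, G4=1 → 1; observed 0. Eliminates G0 stuck-at-0, G1 stuck-at-1, G2 stuck-at-0, G2 inverted output, G3 stuck-at-0, G3 inverted output, G4 stuck-at-1.
Test 3 (a=0, b=0, c=0): fault-free G0=0, G1=1, G2=1, G3=0, G4=1 → 1; observed 1. Eliminates G1 inverted output, G4 inverted output.
Only G0 inverted output is consistent with every test.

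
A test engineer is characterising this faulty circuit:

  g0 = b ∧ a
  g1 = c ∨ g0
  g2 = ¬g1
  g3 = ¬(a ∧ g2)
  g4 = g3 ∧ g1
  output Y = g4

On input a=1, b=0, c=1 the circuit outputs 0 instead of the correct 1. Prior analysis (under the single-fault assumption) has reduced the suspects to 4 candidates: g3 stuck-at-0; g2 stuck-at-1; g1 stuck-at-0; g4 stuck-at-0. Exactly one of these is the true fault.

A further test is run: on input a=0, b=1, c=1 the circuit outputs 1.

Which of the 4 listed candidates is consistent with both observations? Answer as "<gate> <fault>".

Evaluate each candidate on input a=0, b=1, c=1:
  g3 stuck-at-0: g0=0, g1=1, g2=0, g3=0 [stuck-at-0], g4=0 → 0 — eliminated
  g2 stuck-at-1: g0=0, g1=1, g2=1 [stuck-at-1], g3=1, g4=1 → 1 — matches
  g1 stuck-at-0: g0=0, g1=0 [stuck-at-0], g2=1, g3=1, g4=0 → 0 — eliminated
  g4 stuck-at-0: g0=0, g1=1, g2=0, g3=1, g4=0 [stuck-at-0] → 0 — eliminated
Only g2 stuck-at-1 reproduces the observed 1.

g2 stuck-at-1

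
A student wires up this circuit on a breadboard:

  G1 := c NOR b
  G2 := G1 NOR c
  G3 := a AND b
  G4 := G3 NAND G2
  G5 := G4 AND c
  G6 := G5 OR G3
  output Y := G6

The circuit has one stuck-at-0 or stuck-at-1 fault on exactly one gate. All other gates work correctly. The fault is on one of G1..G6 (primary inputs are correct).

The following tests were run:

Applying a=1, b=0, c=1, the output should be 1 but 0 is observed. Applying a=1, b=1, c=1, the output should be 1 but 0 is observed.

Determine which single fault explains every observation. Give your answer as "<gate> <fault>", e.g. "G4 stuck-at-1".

Fault-free values for test 1 (a=1, b=0, c=1): G1=0, G2=0, G3=0, G4=1, G5=1, G6=1, giving Y=1. Observed 0.
Test 1: faults giving observed 0 are {G4 stuck-at-0, G5 stuck-at-0, G6 stuck-at-0}.
Test 2 (a=1, b=1, c=1): fault-free G1=0, G2=0, G3=1, G4=1, G5=1, G6=1 → 1; observed 0. Eliminates G4 stuck-at-0, G5 stuck-at-0.
Only G6 stuck-at-0 is consistent with every test.

G6 stuck-at-0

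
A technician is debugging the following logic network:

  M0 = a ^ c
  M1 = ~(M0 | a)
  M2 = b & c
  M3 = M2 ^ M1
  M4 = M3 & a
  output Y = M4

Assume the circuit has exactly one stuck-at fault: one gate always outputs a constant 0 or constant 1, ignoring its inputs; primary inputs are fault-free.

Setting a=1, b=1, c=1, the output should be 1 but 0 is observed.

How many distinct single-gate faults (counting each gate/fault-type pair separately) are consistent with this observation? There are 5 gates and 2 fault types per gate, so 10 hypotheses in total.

Fault-free: M0=0, M1=0, M2=1, M3=1, M4=1 → 1. Observed 0.
  M0 stuck-at-0: output 1 ✗
  M0 stuck-at-1: output 1 ✗
  M1 stuck-at-0: output 1 ✗
  M1 stuck-at-1: output 0 ✓
  M2 stuck-at-0: output 0 ✓
  M2 stuck-at-1: output 1 ✗
  M3 stuck-at-0: output 0 ✓
  M3 stuck-at-1: output 1 ✗
  M4 stuck-at-0: output 0 ✓
  M4 stuck-at-1: output 1 ✗
Consistent faults: {M1 stuck-at-1, M2 stuck-at-0, M3 stuck-at-0, M4 stuck-at-0} — 4 in all.

4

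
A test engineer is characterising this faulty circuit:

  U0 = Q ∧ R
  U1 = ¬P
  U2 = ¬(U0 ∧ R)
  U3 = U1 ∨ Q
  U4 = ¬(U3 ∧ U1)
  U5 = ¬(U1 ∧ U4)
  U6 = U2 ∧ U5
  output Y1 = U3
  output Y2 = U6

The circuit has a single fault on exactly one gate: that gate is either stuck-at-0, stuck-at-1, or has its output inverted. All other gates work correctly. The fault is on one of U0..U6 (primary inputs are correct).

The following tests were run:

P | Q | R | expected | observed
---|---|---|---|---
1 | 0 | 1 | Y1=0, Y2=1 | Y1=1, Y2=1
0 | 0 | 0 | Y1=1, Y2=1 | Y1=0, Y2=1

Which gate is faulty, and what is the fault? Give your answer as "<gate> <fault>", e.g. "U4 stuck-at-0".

U1 inverted output

Fault-free values for test 1 (P=1, Q=0, R=1): U0=0, U1=0, U2=1, U3=0, U4=1, U5=1, U6=1, giving Y1=0, Y2=1. Observed Y1=1, Y2=1.
Test 1: faults giving observed Y1=1, Y2=1 are {U1 stuck-at-1, U1 inverted output, U3 stuck-at-1, U3 inverted output}.
Test 2 (P=0, Q=0, R=0): fault-free U0=0, U1=1, U2=1, U3=1, U4=0, U5=1, U6=1 → Y1=1, Y2=1; observed Y1=0, Y2=1. Eliminates U1 stuck-at-1, U3 stuck-at-1, U3 inverted output.
Only U1 inverted output is consistent with every test.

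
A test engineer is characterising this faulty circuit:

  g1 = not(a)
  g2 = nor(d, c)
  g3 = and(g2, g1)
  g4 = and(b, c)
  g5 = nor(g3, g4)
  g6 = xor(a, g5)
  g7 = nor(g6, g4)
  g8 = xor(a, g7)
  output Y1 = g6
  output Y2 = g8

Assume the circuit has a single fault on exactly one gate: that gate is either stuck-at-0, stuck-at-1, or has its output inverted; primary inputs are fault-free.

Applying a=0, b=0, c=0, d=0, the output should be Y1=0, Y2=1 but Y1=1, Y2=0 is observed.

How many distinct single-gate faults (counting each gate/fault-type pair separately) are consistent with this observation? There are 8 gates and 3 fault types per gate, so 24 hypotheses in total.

Fault-free: g1=1, g2=1, g3=1, g4=0, g5=0, g6=0, g7=1, g8=1 → Y1=0, Y2=1. Observed Y1=1, Y2=0.
  g1: stuck-at-0, inverted output ✓; others ✗
  g2: stuck-at-0, inverted output ✓; others ✗
  g3: stuck-at-0, inverted output ✓; others ✗
  g4: none of the 3 fault types match ✗
  g5: stuck-at-1, inverted output ✓; others ✗
  g6: stuck-at-1, inverted output ✓; others ✗
  g7: none of the 3 fault types match ✗
  g8: none of the 3 fault types match ✗
Consistent faults: {g1 stuck-at-0, g1 inverted output, g2 stuck-at-0, g2 inverted output, g3 stuck-at-0, g3 inverted output, g5 stuck-at-1, g5 inverted output, g6 stuck-at-1, g6 inverted output} — 10 in all.

10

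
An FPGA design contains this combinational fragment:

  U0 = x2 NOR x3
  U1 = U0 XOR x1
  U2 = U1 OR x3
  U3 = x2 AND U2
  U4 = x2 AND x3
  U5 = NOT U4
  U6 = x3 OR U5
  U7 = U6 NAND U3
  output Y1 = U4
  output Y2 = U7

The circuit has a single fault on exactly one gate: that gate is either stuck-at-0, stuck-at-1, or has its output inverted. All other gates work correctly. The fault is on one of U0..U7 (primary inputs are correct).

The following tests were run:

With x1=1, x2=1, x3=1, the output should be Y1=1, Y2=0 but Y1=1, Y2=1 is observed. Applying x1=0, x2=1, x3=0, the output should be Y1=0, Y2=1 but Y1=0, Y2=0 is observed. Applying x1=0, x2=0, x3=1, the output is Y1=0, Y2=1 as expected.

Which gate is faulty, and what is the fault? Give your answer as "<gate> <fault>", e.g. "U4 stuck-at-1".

Fault-free values for test 1 (x1=1, x2=1, x3=1): U0=0, U1=1, U2=1, U3=1, U4=1, U5=0, U6=1, U7=0, giving Y1=1, Y2=0. Observed Y1=1, Y2=1.
Test 1: faults giving observed Y1=1, Y2=1 are {U2 stuck-at-0, U2 inverted output, U3 stuck-at-0, U3 inverted output, U6 stuck-at-0, U6 inverted output, U7 stuck-at-1, U7 inverted output}.
Test 2 (x1=0, x2=1, x3=0): fault-free U0=0, U1=0, U2=0, U3=0, U4=0, U5=1, U6=1, U7=1 → Y1=0, Y2=1; observed Y1=0, Y2=0. Eliminates U2 stuck-at-0, U3 stuck-at-0, U6 stuck-at-0, U6 inverted output, U7 stuck-at-1.
Test 3 (x1=0, x2=0, x3=1): fault-free U0=0, U1=0, U2=1, U3=0, U4=0, U5=1, U6=1, U7=1 → Y1=0, Y2=1; observed Y1=0, Y2=1. Eliminates U3 inverted output, U7 inverted output.
Only U2 inverted output is consistent with every test.

U2 inverted output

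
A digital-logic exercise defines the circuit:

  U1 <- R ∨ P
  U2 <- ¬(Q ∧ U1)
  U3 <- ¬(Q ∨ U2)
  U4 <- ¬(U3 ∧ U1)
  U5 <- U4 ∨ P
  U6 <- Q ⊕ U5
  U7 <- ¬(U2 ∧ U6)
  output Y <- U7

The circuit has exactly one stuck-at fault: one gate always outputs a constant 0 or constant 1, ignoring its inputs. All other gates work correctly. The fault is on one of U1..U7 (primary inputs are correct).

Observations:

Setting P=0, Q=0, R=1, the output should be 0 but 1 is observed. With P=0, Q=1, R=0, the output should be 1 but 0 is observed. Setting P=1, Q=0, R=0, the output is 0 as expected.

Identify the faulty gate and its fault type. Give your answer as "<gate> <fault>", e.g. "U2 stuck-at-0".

Fault-free values for test 1 (P=0, Q=0, R=1): U1=1, U2=1, U3=0, U4=1, U5=1, U6=1, U7=0, giving Y=0. Observed 1.
Test 1: faults giving observed 1 are {U2 stuck-at-0, U3 stuck-at-1, U4 stuck-at-0, U5 stuck-at-0, U6 stuck-at-0, U7 stuck-at-1}.
Test 2 (P=0, Q=1, R=0): fault-free U1=0, U2=1, U3=0, U4=1, U5=1, U6=0, U7=1 → 1; observed 0. Eliminates U2 stuck-at-0, U3 stuck-at-1, U6 stuck-at-0, U7 stuck-at-1.
Test 3 (P=1, Q=0, R=0): fault-free U1=1, U2=1, U3=0, U4=1, U5=1, U6=1, U7=0 → 0; observed 0. Eliminates U5 stuck-at-0.
Only U4 stuck-at-0 is consistent with every test.

U4 stuck-at-0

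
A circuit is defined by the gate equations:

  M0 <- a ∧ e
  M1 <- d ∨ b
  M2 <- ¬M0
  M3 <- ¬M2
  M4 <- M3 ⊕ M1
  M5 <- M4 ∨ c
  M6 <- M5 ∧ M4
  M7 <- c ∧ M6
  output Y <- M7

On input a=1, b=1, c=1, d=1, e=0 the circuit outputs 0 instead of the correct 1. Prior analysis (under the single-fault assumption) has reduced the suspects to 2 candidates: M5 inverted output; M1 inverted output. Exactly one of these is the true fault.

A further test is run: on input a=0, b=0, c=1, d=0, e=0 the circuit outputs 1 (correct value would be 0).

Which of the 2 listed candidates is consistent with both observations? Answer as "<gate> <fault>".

M1 inverted output

Evaluate each candidate on input a=0, b=0, c=1, d=0, e=0:
  M5 inverted output: M0=0, M1=0, M2=1, M3=0, M4=0, M5=0 [inverted output], M6=0, M7=0 → 0 — eliminated
  M1 inverted output: M0=0, M1=1 [inverted output], M2=1, M3=0, M4=1, M5=1, M6=1, M7=1 → 1 — matches
Only M1 inverted output reproduces the observed 1.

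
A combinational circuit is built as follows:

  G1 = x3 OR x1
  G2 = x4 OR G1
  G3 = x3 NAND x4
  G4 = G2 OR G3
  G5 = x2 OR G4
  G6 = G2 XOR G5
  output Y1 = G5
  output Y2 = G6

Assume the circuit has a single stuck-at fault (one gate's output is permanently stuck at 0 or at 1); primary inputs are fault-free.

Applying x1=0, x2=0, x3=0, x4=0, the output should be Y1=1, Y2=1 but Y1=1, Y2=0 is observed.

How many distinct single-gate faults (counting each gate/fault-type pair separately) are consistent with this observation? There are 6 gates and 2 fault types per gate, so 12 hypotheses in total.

Fault-free: G1=0, G2=0, G3=1, G4=1, G5=1, G6=1 → Y1=1, Y2=1. Observed Y1=1, Y2=0.
  G1 stuck-at-0: output Y1=1, Y2=1 ✗
  G1 stuck-at-1: output Y1=1, Y2=0 ✓
  G2 stuck-at-0: output Y1=1, Y2=1 ✗
  G2 stuck-at-1: output Y1=1, Y2=0 ✓
  G3 stuck-at-0: output Y1=0, Y2=0 ✗
  G3 stuck-at-1: output Y1=1, Y2=1 ✗
  G4 stuck-at-0: output Y1=0, Y2=0 ✗
  G4 stuck-at-1: output Y1=1, Y2=1 ✗
  G5 stuck-at-0: output Y1=0, Y2=0 ✗
  G5 stuck-at-1: output Y1=1, Y2=1 ✗
  G6 stuck-at-0: output Y1=1, Y2=0 ✓
  G6 stuck-at-1: output Y1=1, Y2=1 ✗
Consistent faults: {G1 stuck-at-1, G2 stuck-at-1, G6 stuck-at-0} — 3 in all.

3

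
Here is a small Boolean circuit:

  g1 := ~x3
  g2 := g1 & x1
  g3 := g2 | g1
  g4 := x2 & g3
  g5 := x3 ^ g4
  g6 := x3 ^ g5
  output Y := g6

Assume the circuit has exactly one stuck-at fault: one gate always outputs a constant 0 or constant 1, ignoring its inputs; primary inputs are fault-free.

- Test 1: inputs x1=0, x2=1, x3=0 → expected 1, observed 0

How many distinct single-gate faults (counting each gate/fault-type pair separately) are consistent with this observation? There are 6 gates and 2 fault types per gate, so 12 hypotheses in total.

Fault-free: g1=1, g2=0, g3=1, g4=1, g5=1, g6=1 → 1. Observed 0.
  g1 stuck-at-0: output 0 ✓
  g1 stuck-at-1: output 1 ✗
  g2 stuck-at-0: output 1 ✗
  g2 stuck-at-1: output 1 ✗
  g3 stuck-at-0: output 0 ✓
  g3 stuck-at-1: output 1 ✗
  g4 stuck-at-0: output 0 ✓
  g4 stuck-at-1: output 1 ✗
  g5 stuck-at-0: output 0 ✓
  g5 stuck-at-1: output 1 ✗
  g6 stuck-at-0: output 0 ✓
  g6 stuck-at-1: output 1 ✗
Consistent faults: {g1 stuck-at-0, g3 stuck-at-0, g4 stuck-at-0, g5 stuck-at-0, g6 stuck-at-0} — 5 in all.

5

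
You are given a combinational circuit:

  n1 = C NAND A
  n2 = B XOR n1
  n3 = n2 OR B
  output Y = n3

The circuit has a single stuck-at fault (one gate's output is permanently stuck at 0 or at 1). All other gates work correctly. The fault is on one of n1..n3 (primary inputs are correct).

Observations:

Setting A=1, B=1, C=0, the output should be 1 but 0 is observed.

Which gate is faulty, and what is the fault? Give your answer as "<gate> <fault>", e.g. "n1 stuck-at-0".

Fault-free values for test 1 (A=1, B=1, C=0): n1=1, n2=0, n3=1, giving Y=1. Observed 0.
Test 1: faults giving observed 0 are {n3 stuck-at-0}.
Only n3 stuck-at-0 is consistent with every test.

n3 stuck-at-0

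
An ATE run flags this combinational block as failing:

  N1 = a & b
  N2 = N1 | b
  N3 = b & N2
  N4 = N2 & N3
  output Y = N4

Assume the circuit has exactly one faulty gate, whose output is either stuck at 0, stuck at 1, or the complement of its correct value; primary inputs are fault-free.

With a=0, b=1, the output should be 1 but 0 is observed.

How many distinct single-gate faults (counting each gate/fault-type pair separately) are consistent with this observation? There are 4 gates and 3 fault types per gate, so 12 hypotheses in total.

6

Fault-free: N1=0, N2=1, N3=1, N4=1 → 1. Observed 0.
  N1 stuck-at-0: output 1 ✗
  N1 stuck-at-1: output 1 ✗
  N1 inverted output: output 1 ✗
  N2 stuck-at-0: output 0 ✓
  N2 stuck-at-1: output 1 ✗
  N2 inverted output: output 0 ✓
  N3 stuck-at-0: output 0 ✓
  N3 stuck-at-1: output 1 ✗
  N3 inverted output: output 0 ✓
  N4 stuck-at-0: output 0 ✓
  N4 stuck-at-1: output 1 ✗
  N4 inverted output: output 0 ✓
Consistent faults: {N2 stuck-at-0, N2 inverted output, N3 stuck-at-0, N3 inverted output, N4 stuck-at-0, N4 inverted output} — 6 in all.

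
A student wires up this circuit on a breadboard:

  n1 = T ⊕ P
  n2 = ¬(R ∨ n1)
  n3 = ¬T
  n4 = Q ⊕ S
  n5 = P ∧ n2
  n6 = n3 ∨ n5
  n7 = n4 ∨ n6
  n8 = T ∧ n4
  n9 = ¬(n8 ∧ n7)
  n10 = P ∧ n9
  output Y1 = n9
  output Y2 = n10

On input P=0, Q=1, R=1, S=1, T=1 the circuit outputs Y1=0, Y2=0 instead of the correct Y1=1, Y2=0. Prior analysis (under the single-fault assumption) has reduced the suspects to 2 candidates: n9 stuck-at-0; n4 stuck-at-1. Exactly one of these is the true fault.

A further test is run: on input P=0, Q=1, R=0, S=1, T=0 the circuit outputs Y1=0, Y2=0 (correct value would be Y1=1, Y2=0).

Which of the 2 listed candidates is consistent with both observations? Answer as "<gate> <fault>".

n9 stuck-at-0

Evaluate each candidate on input P=0, Q=1, R=0, S=1, T=0:
  n9 stuck-at-0: n1=0, n2=1, n3=1, n4=0, n5=0, n6=1, n7=1, n8=0, n9=0 [stuck-at-0], n10=0 → Y1=0, Y2=0 — matches
  n4 stuck-at-1: n1=0, n2=1, n3=1, n4=1 [stuck-at-1], n5=0, n6=1, n7=1, n8=0, n9=1, n10=0 → Y1=1, Y2=0 — eliminated
Only n9 stuck-at-0 reproduces the observed Y1=0, Y2=0.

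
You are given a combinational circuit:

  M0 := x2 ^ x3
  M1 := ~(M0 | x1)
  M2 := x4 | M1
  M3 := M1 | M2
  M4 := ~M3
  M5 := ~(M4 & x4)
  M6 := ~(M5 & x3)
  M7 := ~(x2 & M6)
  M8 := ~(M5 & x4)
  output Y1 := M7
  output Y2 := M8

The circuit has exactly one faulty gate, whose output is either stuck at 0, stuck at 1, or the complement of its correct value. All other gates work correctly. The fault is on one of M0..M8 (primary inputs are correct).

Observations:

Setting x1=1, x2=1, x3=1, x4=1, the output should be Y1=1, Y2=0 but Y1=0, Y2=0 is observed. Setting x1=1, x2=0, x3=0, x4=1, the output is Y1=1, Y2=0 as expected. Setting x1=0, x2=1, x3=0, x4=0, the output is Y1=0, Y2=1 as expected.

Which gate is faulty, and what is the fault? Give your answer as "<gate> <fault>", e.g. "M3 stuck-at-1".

M6 stuck-at-1

Fault-free values for test 1 (x1=1, x2=1, x3=1, x4=1): M0=0, M1=0, M2=1, M3=1, M4=0, M5=1, M6=0, M7=1, M8=0, giving Y1=1, Y2=0. Observed Y1=0, Y2=0.
Test 1: faults giving observed Y1=0, Y2=0 are {M6 stuck-at-1, M6 inverted output, M7 stuck-at-0, M7 inverted output}.
Test 2 (x1=1, x2=0, x3=0, x4=1): fault-free M0=0, M1=0, M2=1, M3=1, M4=0, M5=1, M6=1, M7=1, M8=0 → Y1=1, Y2=0; observed Y1=1, Y2=0. Eliminates M7 stuck-at-0, M7 inverted output.
Test 3 (x1=0, x2=1, x3=0, x4=0): fault-free M0=1, M1=0, M2=0, M3=0, M4=1, M5=1, M6=1, M7=0, M8=1 → Y1=0, Y2=1; observed Y1=0, Y2=1. Eliminates M6 inverted output.
Only M6 stuck-at-1 is consistent with every test.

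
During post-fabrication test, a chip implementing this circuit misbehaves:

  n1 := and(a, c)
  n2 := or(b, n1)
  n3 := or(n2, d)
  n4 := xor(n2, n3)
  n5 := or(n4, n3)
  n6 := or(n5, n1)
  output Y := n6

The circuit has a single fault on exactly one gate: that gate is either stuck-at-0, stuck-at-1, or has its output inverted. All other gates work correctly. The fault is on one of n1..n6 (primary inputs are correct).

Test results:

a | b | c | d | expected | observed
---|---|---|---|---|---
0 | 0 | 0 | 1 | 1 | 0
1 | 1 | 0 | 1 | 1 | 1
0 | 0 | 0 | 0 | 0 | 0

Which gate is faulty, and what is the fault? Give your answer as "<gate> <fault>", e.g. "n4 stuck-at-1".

Fault-free values for test 1 (a=0, b=0, c=0, d=1): n1=0, n2=0, n3=1, n4=1, n5=1, n6=1, giving Y=1. Observed 0.
Test 1: faults giving observed 0 are {n3 stuck-at-0, n3 inverted output, n5 stuck-at-0, n5 inverted output, n6 stuck-at-0, n6 inverted output}.
Test 2 (a=1, b=1, c=0, d=1): fault-free n1=0, n2=1, n3=1, n4=0, n5=1, n6=1 → 1; observed 1. Eliminates n5 stuck-at-0, n5 inverted output, n6 stuck-at-0, n6 inverted output.
Test 3 (a=0, b=0, c=0, d=0): fault-free n1=0, n2=0, n3=0, n4=0, n5=0, n6=0 → 0; observed 0. Eliminates n3 inverted output.
Only n3 stuck-at-0 is consistent with every test.

n3 stuck-at-0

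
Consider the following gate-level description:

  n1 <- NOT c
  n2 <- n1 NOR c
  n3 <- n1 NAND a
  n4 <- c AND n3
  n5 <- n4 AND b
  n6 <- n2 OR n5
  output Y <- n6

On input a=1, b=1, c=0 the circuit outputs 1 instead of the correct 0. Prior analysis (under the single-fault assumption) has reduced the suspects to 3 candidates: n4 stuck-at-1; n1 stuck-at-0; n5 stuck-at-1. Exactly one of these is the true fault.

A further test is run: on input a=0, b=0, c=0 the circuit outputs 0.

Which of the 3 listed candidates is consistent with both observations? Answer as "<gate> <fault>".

n4 stuck-at-1

Evaluate each candidate on input a=0, b=0, c=0:
  n4 stuck-at-1: n1=1, n2=0, n3=1, n4=1 [stuck-at-1], n5=0, n6=0 → 0 — matches
  n1 stuck-at-0: n1=0 [stuck-at-0], n2=1, n3=1, n4=0, n5=0, n6=1 → 1 — eliminated
  n5 stuck-at-1: n1=1, n2=0, n3=1, n4=0, n5=1 [stuck-at-1], n6=1 → 1 — eliminated
Only n4 stuck-at-1 reproduces the observed 0.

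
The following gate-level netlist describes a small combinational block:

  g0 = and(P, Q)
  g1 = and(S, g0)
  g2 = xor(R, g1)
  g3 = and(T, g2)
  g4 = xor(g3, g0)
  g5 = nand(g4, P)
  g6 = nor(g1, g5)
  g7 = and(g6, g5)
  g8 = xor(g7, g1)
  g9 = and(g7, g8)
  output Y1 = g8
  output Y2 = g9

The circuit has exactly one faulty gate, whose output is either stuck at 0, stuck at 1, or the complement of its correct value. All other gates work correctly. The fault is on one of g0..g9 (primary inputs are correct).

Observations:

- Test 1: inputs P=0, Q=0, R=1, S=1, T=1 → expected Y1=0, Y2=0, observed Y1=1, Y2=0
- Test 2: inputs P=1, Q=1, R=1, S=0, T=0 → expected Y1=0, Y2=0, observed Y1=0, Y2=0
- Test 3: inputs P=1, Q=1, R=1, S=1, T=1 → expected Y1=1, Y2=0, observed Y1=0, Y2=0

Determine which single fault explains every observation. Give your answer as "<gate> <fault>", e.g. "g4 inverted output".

g0 inverted output

Fault-free values for test 1 (P=0, Q=0, R=1, S=1, T=1): g0=0, g1=0, g2=1, g3=1, g4=1, g5=1, g6=0, g7=0, g8=0, g9=0, giving Y1=0, Y2=0. Observed Y1=1, Y2=0.
Test 1: faults giving observed Y1=1, Y2=0 are {g0 stuck-at-1, g0 inverted output, g1 stuck-at-1, g1 inverted output, g8 stuck-at-1, g8 inverted output}.
Test 2 (P=1, Q=1, R=1, S=0, T=0): fault-free g0=1, g1=0, g2=1, g3=0, g4=1, g5=0, g6=1, g7=0, g8=0, g9=0 → Y1=0, Y2=0; observed Y1=0, Y2=0. Eliminates g1 stuck-at-1, g1 inverted output, g8 stuck-at-1, g8 inverted output.
Test 3 (P=1, Q=1, R=1, S=1, T=1): fault-free g0=1, g1=1, g2=0, g3=0, g4=1, g5=0, g6=0, g7=0, g8=1, g9=0 → Y1=1, Y2=0; observed Y1=0, Y2=0. Eliminates g0 stuck-at-1.
Only g0 inverted output is consistent with every test.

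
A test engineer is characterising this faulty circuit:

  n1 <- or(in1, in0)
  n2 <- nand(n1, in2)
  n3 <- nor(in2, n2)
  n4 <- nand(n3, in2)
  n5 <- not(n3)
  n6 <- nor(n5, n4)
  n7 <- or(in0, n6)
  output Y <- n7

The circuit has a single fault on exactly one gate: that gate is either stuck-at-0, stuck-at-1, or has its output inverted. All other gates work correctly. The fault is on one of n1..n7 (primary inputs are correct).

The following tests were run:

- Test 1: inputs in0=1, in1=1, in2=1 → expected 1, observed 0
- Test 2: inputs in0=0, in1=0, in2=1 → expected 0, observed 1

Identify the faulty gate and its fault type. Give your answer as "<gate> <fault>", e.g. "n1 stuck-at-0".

n7 inverted output

Fault-free values for test 1 (in0=1, in1=1, in2=1): n1=1, n2=0, n3=0, n4=1, n5=1, n6=0, n7=1, giving Y=1. Observed 0.
Test 1: faults giving observed 0 are {n7 stuck-at-0, n7 inverted output}.
Test 2 (in0=0, in1=0, in2=1): fault-free n1=0, n2=1, n3=0, n4=1, n5=1, n6=0, n7=0 → 0; observed 1. Eliminates n7 stuck-at-0.
Only n7 inverted output is consistent with every test.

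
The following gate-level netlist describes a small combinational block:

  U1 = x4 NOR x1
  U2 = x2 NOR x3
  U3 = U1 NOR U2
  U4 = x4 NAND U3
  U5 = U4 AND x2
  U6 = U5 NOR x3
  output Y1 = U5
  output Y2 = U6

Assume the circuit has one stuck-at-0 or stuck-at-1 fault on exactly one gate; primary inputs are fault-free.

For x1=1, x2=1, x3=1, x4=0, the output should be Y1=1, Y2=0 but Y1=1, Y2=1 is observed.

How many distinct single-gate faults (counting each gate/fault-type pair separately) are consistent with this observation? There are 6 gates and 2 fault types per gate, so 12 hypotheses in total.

Fault-free: U1=0, U2=0, U3=1, U4=1, U5=1, U6=0 → Y1=1, Y2=0. Observed Y1=1, Y2=1.
  U1 stuck-at-0: output Y1=1, Y2=0 ✗
  U1 stuck-at-1: output Y1=1, Y2=0 ✗
  U2 stuck-at-0: output Y1=1, Y2=0 ✗
  U2 stuck-at-1: output Y1=1, Y2=0 ✗
  U3 stuck-at-0: output Y1=1, Y2=0 ✗
  U3 stuck-at-1: output Y1=1, Y2=0 ✗
  U4 stuck-at-0: output Y1=0, Y2=0 ✗
  U4 stuck-at-1: output Y1=1, Y2=0 ✗
  U5 stuck-at-0: output Y1=0, Y2=0 ✗
  U5 stuck-at-1: output Y1=1, Y2=0 ✗
  U6 stuck-at-0: output Y1=1, Y2=0 ✗
  U6 stuck-at-1: output Y1=1, Y2=1 ✓
Consistent faults: {U6 stuck-at-1} — 1 in all.

1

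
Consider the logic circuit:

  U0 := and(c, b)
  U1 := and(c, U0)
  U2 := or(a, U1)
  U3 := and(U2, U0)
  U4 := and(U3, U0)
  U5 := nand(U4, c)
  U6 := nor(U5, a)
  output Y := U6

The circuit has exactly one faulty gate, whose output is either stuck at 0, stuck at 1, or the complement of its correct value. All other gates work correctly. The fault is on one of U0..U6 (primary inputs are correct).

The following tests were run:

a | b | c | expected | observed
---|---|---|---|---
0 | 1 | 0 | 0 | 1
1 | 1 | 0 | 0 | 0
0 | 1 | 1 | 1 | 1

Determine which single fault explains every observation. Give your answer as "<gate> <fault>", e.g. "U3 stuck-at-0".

Fault-free values for test 1 (a=0, b=1, c=0): U0=0, U1=0, U2=0, U3=0, U4=0, U5=1, U6=0, giving Y=0. Observed 1.
Test 1: faults giving observed 1 are {U5 stuck-at-0, U5 inverted output, U6 stuck-at-1, U6 inverted output}.
Test 2 (a=1, b=1, c=0): fault-free U0=0, U1=0, U2=1, U3=0, U4=0, U5=1, U6=0 → 0; observed 0. Eliminates U6 stuck-at-1, U6 inverted output.
Test 3 (a=0, b=1, c=1): fault-free U0=1, U1=1, U2=1, U3=1, U4=1, U5=0, U6=1 → 1; observed 1. Eliminates U5 inverted output.
Only U5 stuck-at-0 is consistent with every test.

U5 stuck-at-0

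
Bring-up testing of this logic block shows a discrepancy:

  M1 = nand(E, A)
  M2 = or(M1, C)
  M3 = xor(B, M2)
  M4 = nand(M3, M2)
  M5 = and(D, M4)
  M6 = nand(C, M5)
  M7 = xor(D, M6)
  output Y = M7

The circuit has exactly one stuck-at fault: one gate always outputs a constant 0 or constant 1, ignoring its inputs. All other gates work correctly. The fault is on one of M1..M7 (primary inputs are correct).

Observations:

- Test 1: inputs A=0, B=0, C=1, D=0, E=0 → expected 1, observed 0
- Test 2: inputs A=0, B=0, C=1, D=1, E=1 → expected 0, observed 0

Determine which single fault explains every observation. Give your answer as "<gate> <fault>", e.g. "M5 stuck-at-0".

Fault-free values for test 1 (A=0, B=0, C=1, D=0, E=0): M1=1, M2=1, M3=1, M4=0, M5=0, M6=1, M7=1, giving Y=1. Observed 0.
Test 1: faults giving observed 0 are {M5 stuck-at-1, M6 stuck-at-0, M7 stuck-at-0}.
Test 2 (A=0, B=0, C=1, D=1, E=1): fault-free M1=1, M2=1, M3=1, M4=0, M5=0, M6=1, M7=0 → 0; observed 0. Eliminates M5 stuck-at-1, M6 stuck-at-0.
Only M7 stuck-at-0 is consistent with every test.

M7 stuck-at-0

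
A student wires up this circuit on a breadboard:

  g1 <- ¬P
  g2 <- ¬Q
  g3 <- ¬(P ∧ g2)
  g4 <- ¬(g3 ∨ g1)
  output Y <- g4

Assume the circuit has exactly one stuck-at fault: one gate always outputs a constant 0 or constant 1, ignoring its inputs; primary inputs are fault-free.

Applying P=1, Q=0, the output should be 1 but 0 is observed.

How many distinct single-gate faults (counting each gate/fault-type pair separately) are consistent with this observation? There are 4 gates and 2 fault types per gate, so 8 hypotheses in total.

4

Fault-free: g1=0, g2=1, g3=0, g4=1 → 1. Observed 0.
  g1 stuck-at-0: output 1 ✗
  g1 stuck-at-1: output 0 ✓
  g2 stuck-at-0: output 0 ✓
  g2 stuck-at-1: output 1 ✗
  g3 stuck-at-0: output 1 ✗
  g3 stuck-at-1: output 0 ✓
  g4 stuck-at-0: output 0 ✓
  g4 stuck-at-1: output 1 ✗
Consistent faults: {g1 stuck-at-1, g2 stuck-at-0, g3 stuck-at-1, g4 stuck-at-0} — 4 in all.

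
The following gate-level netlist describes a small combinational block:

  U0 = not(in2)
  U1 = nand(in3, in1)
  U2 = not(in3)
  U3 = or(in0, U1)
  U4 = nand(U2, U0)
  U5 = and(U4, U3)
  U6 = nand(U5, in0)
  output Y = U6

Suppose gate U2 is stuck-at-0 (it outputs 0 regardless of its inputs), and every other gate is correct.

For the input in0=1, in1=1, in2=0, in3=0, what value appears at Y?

0

Propagate with U2 forced: U0=1, U1=1, U2=0 [stuck-at-0], U3=1, U4=1, U5=1, U6=0.
So Y = 0. (Without the fault it would be 1.)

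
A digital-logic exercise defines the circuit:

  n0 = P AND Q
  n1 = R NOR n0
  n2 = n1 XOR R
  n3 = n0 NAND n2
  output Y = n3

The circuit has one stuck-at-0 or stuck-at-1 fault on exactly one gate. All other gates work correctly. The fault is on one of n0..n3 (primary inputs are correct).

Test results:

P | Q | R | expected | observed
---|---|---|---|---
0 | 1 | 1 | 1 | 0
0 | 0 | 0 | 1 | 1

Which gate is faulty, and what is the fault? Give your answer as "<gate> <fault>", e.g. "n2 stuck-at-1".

Fault-free values for test 1 (P=0, Q=1, R=1): n0=0, n1=0, n2=1, n3=1, giving Y=1. Observed 0.
Test 1: faults giving observed 0 are {n0 stuck-at-1, n3 stuck-at-0}.
Test 2 (P=0, Q=0, R=0): fault-free n0=0, n1=1, n2=1, n3=1 → 1; observed 1. Eliminates n3 stuck-at-0.
Only n0 stuck-at-1 is consistent with every test.

n0 stuck-at-1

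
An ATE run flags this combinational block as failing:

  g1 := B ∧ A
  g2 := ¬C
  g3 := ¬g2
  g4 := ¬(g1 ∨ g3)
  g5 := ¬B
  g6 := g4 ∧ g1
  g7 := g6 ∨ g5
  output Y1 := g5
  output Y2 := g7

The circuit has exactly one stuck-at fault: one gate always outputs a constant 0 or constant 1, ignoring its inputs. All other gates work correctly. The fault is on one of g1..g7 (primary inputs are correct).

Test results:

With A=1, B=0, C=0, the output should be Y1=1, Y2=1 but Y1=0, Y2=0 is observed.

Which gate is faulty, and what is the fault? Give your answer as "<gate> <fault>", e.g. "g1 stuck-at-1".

Fault-free values for test 1 (A=1, B=0, C=0): g1=0, g2=1, g3=0, g4=1, g5=1, g6=0, g7=1, giving Y1=1, Y2=1. Observed Y1=0, Y2=0.
Test 1: faults giving observed Y1=0, Y2=0 are {g5 stuck-at-0}.
Only g5 stuck-at-0 is consistent with every test.

g5 stuck-at-0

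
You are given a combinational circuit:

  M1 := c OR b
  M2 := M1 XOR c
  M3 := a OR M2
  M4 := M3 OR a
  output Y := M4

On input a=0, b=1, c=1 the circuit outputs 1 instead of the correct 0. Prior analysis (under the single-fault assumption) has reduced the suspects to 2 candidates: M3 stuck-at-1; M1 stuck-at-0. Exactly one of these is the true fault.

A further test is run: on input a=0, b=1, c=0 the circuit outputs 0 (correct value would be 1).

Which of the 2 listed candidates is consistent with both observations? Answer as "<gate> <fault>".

Evaluate each candidate on input a=0, b=1, c=0:
  M3 stuck-at-1: M1=1, M2=1, M3=1 [stuck-at-1], M4=1 → 1 — eliminated
  M1 stuck-at-0: M1=0 [stuck-at-0], M2=0, M3=0, M4=0 → 0 — matches
Only M1 stuck-at-0 reproduces the observed 0.

M1 stuck-at-0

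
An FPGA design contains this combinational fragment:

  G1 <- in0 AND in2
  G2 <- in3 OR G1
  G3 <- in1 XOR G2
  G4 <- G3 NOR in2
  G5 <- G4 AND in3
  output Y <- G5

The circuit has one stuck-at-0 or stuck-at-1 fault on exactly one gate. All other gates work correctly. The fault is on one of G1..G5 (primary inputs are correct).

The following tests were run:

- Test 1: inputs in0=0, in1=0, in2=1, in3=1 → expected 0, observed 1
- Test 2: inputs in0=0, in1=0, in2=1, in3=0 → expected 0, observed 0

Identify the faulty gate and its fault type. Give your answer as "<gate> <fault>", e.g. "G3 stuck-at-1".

Fault-free values for test 1 (in0=0, in1=0, in2=1, in3=1): G1=0, G2=1, G3=1, G4=0, G5=0, giving Y=0. Observed 1.
Test 1: faults giving observed 1 are {G4 stuck-at-1, G5 stuck-at-1}.
Test 2 (in0=0, in1=0, in2=1, in3=0): fault-free G1=0, G2=0, G3=0, G4=0, G5=0 → 0; observed 0. Eliminates G5 stuck-at-1.
Only G4 stuck-at-1 is consistent with every test.

G4 stuck-at-1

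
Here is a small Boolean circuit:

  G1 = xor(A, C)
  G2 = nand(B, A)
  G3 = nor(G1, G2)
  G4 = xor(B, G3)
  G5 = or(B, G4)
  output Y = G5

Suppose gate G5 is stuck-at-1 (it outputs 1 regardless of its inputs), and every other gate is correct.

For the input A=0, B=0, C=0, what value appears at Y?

Propagate with G5 forced: G1=0, G2=1, G3=0, G4=0, G5=1 [stuck-at-1].
So Y = 1. (Without the fault it would be 0.)

1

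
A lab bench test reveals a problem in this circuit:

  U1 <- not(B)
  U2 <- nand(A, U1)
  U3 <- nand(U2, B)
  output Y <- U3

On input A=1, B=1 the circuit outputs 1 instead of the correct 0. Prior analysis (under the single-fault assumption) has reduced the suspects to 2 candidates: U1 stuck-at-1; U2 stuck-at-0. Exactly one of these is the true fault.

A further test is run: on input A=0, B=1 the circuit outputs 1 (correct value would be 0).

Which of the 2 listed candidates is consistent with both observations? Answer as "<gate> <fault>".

U2 stuck-at-0

Evaluate each candidate on input A=0, B=1:
  U1 stuck-at-1: U1=1 [stuck-at-1], U2=1, U3=0 → 0 — eliminated
  U2 stuck-at-0: U1=0, U2=0 [stuck-at-0], U3=1 → 1 — matches
Only U2 stuck-at-0 reproduces the observed 1.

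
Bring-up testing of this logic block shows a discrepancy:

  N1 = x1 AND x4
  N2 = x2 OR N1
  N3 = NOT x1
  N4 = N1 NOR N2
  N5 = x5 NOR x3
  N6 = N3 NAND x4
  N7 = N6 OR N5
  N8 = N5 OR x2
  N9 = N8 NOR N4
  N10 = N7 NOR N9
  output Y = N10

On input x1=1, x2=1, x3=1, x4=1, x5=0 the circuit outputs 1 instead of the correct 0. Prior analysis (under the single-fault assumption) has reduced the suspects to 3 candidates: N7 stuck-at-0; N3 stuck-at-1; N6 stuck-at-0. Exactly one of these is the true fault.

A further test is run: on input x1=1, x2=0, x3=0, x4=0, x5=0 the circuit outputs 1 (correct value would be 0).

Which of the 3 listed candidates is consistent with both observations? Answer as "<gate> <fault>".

Evaluate each candidate on input x1=1, x2=0, x3=0, x4=0, x5=0:
  N7 stuck-at-0: N1=0, N2=0, N3=0, N4=1, N5=1, N6=1, N7=0 [stuck-at-0], N8=1, N9=0, N10=1 → 1 — matches
  N3 stuck-at-1: N1=0, N2=0, N3=1 [stuck-at-1], N4=1, N5=1, N6=1, N7=1, N8=1, N9=0, N10=0 → 0 — eliminated
  N6 stuck-at-0: N1=0, N2=0, N3=0, N4=1, N5=1, N6=0 [stuck-at-0], N7=1, N8=1, N9=0, N10=0 → 0 — eliminated
Only N7 stuck-at-0 reproduces the observed 1.

N7 stuck-at-0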